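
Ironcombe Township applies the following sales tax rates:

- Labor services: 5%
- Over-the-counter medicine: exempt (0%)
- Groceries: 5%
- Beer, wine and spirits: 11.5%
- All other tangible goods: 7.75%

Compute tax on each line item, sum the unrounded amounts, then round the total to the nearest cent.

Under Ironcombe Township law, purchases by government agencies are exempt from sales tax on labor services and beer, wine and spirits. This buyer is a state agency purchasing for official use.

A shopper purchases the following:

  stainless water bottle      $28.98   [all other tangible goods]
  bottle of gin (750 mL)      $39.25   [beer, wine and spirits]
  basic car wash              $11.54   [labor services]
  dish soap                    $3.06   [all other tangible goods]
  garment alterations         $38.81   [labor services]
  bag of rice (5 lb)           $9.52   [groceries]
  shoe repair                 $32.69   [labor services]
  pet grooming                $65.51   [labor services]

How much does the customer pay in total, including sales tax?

Stainless water bottle $28.98: all other tangible goods → 7.75% → $2.24595
Bottle of gin (750 mL) $39.25: beer, wine and spirits, buyer-exempt → 0% → $0.00
Basic car wash $11.54: labor services, buyer-exempt → 0% → $0.00
Dish soap $3.06: all other tangible goods → 7.75% → $0.23715
Garment alterations $38.81: labor services, buyer-exempt → 0% → $0.00
Bag of rice (5 lb) $9.52: groceries → 5% → $0.476
Shoe repair $32.69: labor services, buyer-exempt → 0% → $0.00
Pet grooming $65.51: labor services, buyer-exempt → 0% → $0.00
Subtotal = $229.36; unrounded tax = $2.9591 → $2.96; total due = $232.32

$232.32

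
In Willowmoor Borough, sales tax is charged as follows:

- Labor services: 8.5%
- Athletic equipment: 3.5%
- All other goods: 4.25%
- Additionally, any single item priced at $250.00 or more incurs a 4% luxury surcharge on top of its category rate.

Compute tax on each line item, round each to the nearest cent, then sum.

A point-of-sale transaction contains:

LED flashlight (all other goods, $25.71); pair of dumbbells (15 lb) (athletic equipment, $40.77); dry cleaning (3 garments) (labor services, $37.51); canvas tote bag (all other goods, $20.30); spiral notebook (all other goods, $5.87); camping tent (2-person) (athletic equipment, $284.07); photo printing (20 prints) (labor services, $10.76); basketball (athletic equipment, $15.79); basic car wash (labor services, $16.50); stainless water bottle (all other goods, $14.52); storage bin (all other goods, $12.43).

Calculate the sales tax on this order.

LED flashlight $25.71: all other goods → 4.25% → $1.09
Pair of dumbbells (15 lb) $40.77: athletic equipment → 3.5% → $1.43
Dry cleaning (3 garments) $37.51: labor services → 8.5% → $3.19
Canvas tote bag $20.30: all other goods → 4.25% → $0.86
Spiral notebook $5.87: all other goods → 4.25% → $0.25
Camping tent (2-person) $284.07: athletic equipment → 3.5% + 4% surcharge = 7.5% → $21.31
Photo printing (20 prints) $10.76: labor services → 8.5% → $0.91
Basketball $15.79: athletic equipment → 3.5% → $0.55
Basic car wash $16.50: labor services → 8.5% → $1.40
Stainless water bottle $14.52: all other goods → 4.25% → $0.62
Storage bin $12.43: all other goods → 4.25% → $0.53
Total tax = $1.09 + $1.43 + $3.19 + $0.86 + $0.25 + $21.31 + $0.91 + $0.55 + $1.40 + $0.62 + $0.53 = $32.14

$32.14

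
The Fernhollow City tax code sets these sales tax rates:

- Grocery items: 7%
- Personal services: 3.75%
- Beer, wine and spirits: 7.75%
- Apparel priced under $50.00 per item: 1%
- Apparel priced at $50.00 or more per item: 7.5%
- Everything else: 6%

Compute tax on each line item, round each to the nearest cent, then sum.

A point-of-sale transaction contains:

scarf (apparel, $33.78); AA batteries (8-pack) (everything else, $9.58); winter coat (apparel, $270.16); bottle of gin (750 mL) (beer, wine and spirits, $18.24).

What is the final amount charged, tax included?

$354.34

Scarf $33.78: apparel, under $50.00 → 1% → $0.34
AA batteries (8-pack) $9.58: everything else → 6% → $0.57
Winter coat $270.16: apparel, $50.00 or more → 7.5% → $20.26
Bottle of gin (750 mL) $18.24: beer, wine and spirits → 7.75% → $1.41
Subtotal = $331.76; tax = $22.58; total due = $354.34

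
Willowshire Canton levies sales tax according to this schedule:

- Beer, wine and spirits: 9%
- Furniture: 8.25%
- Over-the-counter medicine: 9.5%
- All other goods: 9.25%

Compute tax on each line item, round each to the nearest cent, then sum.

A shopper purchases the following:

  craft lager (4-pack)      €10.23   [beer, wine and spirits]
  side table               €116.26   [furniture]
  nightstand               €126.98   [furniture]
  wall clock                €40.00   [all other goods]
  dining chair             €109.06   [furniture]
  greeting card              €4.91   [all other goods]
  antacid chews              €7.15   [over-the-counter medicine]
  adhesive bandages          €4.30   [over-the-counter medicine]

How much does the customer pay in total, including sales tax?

Craft lager (4-pack) €10.23: beer, wine and spirits → 9% → €0.92
Side table €116.26: furniture → 8.25% → €9.59
Nightstand €126.98: furniture → 8.25% → €10.48
Wall clock €40.00: all other goods → 9.25% → €3.70
Dining chair €109.06: furniture → 8.25% → €9.00
Greeting card €4.91: all other goods → 9.25% → €0.45
Antacid chews €7.15: over-the-counter medicine → 9.5% → €0.68
Adhesive bandages €4.30: over-the-counter medicine → 9.5% → €0.41
Subtotal = €418.89; tax = €35.23; total due = €454.12

€454.12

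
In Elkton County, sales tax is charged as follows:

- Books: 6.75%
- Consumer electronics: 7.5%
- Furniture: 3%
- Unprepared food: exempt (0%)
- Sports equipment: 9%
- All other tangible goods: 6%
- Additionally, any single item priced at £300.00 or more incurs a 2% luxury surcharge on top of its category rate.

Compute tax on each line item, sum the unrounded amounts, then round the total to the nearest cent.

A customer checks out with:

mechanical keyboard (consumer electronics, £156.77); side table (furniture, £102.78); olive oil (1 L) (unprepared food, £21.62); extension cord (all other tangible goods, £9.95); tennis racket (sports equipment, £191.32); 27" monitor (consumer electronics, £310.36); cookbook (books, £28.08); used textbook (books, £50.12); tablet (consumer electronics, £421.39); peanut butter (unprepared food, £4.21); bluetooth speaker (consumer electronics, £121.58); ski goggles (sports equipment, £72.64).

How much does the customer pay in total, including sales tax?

Mechanical keyboard £156.77: consumer electronics → 7.5% → £11.75775
Side table £102.78: furniture → 3% → £3.0834
Olive oil (1 L) £21.62: unprepared food → 0% → £0.00
Extension cord £9.95: all other tangible goods → 6% → £0.597
Tennis racket £191.32: sports equipment → 9% → £17.2188
27" monitor £310.36: consumer electronics → 7.5% + 2% surcharge = 9.5% → £29.4842
Cookbook £28.08: books → 6.75% → £1.8954
Used textbook £50.12: books → 6.75% → £3.3831
Tablet £421.39: consumer electronics → 7.5% + 2% surcharge = 9.5% → £40.03205
Peanut butter £4.21: unprepared food → 0% → £0.00
Bluetooth speaker £121.58: consumer electronics → 7.5% → £9.1185
Ski goggles £72.64: sports equipment → 9% → £6.5376
Subtotal = £1490.82; unrounded tax = £123.1078 → £123.11; total due = £1613.93

£1613.93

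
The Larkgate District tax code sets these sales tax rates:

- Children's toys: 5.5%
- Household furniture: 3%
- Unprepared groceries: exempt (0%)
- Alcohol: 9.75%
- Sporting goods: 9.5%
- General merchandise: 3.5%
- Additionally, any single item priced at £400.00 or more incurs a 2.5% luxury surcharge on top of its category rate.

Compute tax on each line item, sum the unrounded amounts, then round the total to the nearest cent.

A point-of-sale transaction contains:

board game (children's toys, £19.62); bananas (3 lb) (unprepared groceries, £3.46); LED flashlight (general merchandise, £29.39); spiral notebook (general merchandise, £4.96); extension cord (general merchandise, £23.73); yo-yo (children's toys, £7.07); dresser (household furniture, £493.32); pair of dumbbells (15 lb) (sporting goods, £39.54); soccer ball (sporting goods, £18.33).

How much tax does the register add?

£36.13

Board game £19.62: children's toys → 5.5% → £1.0791
Bananas (3 lb) £3.46: unprepared groceries → 0% → £0.00
LED flashlight £29.39: general merchandise → 3.5% → £1.02865
Spiral notebook £4.96: general merchandise → 3.5% → £0.1736
Extension cord £23.73: general merchandise → 3.5% → £0.83055
Yo-yo £7.07: children's toys → 5.5% → £0.38885
Dresser £493.32: household furniture → 3% + 2.5% surcharge = 5.5% → £27.1326
Pair of dumbbells (15 lb) £39.54: sporting goods → 9.5% → £3.7563
Soccer ball £18.33: sporting goods → 9.5% → £1.74135
Unrounded tax sum = £36.131 → £36.13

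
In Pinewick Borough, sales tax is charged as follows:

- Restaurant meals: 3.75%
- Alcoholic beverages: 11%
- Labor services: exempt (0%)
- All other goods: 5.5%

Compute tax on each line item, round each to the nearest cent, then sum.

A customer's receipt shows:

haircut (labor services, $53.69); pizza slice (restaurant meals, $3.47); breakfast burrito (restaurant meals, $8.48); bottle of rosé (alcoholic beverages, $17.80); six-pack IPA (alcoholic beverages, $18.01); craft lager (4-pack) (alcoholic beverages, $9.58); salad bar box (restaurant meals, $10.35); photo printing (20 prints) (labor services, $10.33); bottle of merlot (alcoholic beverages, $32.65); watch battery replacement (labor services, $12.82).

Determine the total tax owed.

$9.42

Haircut $53.69: labor services → 0% → $0.00
Pizza slice $3.47: restaurant meals → 3.75% → $0.13
Breakfast burrito $8.48: restaurant meals → 3.75% → $0.32
Bottle of rosé $17.80: alcoholic beverages → 11% → $1.96
Six-pack IPA $18.01: alcoholic beverages → 11% → $1.98
Craft lager (4-pack) $9.58: alcoholic beverages → 11% → $1.05
Salad bar box $10.35: restaurant meals → 3.75% → $0.39
Photo printing (20 prints) $10.33: labor services → 0% → $0.00
Bottle of merlot $32.65: alcoholic beverages → 11% → $3.59
Watch battery replacement $12.82: labor services → 0% → $0.00
Total tax = $0.13 + $0.32 + $1.96 + $1.98 + $1.05 + $0.39 + $3.59 = $9.42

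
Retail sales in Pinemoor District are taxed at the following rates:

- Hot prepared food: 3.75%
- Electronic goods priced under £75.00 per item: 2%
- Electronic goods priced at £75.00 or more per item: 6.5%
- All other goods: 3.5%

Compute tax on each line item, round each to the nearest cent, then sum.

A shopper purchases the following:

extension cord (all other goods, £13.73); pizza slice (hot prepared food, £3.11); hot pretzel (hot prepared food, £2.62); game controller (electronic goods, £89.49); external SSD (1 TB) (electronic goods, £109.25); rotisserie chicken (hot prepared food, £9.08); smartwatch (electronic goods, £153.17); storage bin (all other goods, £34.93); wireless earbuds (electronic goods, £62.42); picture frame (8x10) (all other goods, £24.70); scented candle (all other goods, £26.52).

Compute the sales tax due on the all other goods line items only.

£3.49

Extension cord £13.73: all other goods → 3.5% → £0.48
Storage bin £34.93: all other goods → 3.5% → £1.22
Picture frame (8x10) £24.70: all other goods → 3.5% → £0.86
Scented candle £26.52: all other goods → 3.5% → £0.93
Tax on all other goods = £0.48 + £1.22 + £0.86 + £0.93 = £3.49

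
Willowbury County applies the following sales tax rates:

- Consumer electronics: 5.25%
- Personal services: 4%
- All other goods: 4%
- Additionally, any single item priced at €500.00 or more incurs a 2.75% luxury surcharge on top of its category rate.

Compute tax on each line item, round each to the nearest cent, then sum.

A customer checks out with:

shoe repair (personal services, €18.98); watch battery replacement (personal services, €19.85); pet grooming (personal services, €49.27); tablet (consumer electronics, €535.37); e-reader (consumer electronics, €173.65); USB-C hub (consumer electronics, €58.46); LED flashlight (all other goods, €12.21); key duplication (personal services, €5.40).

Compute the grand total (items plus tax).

€932.44

Shoe repair €18.98: personal services → 4% → €0.76
Watch battery replacement €19.85: personal services → 4% → €0.79
Pet grooming €49.27: personal services → 4% → €1.97
Tablet €535.37: consumer electronics → 5.25% + 2.75% surcharge = 8% → €42.83
E-reader €173.65: consumer electronics → 5.25% → €9.12
USB-C hub €58.46: consumer electronics → 5.25% → €3.07
LED flashlight €12.21: all other goods → 4% → €0.49
Key duplication €5.40: personal services → 4% → €0.22
Subtotal = €873.19; tax = €59.25; total due = €932.44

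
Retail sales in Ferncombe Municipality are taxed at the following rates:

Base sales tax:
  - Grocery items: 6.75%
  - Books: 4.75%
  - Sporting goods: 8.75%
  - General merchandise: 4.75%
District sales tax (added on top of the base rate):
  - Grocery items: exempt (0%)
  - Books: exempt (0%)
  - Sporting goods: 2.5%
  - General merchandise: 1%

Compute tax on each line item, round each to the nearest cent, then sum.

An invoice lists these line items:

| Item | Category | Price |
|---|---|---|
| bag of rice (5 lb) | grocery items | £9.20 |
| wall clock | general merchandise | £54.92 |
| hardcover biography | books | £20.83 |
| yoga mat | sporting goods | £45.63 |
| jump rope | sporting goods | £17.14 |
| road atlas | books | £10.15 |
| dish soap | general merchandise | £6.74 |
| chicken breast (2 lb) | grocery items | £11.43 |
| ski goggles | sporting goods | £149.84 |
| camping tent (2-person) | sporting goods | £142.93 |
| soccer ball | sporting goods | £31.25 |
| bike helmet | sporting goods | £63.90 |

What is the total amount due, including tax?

£621.08

Bag of rice (5 lb) £9.20: grocery items → 6.75% + 0% district = 6.75% → £0.62
Wall clock £54.92: general merchandise → 4.75% + 1% district = 5.75% → £3.16
Hardcover biography £20.83: books → 4.75% + 0% district = 4.75% → £0.99
Yoga mat £45.63: sporting goods → 8.75% + 2.5% district = 11.25% → £5.13
Jump rope £17.14: sporting goods → 8.75% + 2.5% district = 11.25% → £1.93
Road atlas £10.15: books → 4.75% + 0% district = 4.75% → £0.48
Dish soap £6.74: general merchandise → 4.75% + 1% district = 5.75% → £0.39
Chicken breast (2 lb) £11.43: grocery items → 6.75% + 0% district = 6.75% → £0.77
Ski goggles £149.84: sporting goods → 8.75% + 2.5% district = 11.25% → £16.86
Camping tent (2-person) £142.93: sporting goods → 8.75% + 2.5% district = 11.25% → £16.08
Soccer ball £31.25: sporting goods → 8.75% + 2.5% district = 11.25% → £3.52
Bike helmet £63.90: sporting goods → 8.75% + 2.5% district = 11.25% → £7.19
Subtotal = £563.96; tax = £57.12; total due = £621.08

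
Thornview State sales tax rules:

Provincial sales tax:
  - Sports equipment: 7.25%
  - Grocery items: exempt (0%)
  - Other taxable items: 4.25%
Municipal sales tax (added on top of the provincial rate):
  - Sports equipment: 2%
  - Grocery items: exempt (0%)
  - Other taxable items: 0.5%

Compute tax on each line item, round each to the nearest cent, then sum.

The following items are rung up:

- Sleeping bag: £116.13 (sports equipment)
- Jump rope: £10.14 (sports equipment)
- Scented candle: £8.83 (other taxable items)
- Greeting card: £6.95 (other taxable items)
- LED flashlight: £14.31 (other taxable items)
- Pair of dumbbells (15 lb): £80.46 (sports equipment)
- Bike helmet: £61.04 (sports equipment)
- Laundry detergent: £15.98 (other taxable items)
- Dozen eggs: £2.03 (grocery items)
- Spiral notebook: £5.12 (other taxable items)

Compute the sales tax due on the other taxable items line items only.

£2.43

Scented candle £8.83: other taxable items → 4.25% + 0.5% municipal = 4.75% → £0.42
Greeting card £6.95: other taxable items → 4.25% + 0.5% municipal = 4.75% → £0.33
LED flashlight £14.31: other taxable items → 4.25% + 0.5% municipal = 4.75% → £0.68
Laundry detergent £15.98: other taxable items → 4.25% + 0.5% municipal = 4.75% → £0.76
Spiral notebook £5.12: other taxable items → 4.25% + 0.5% municipal = 4.75% → £0.24
Tax on other taxable items = £0.42 + £0.33 + £0.68 + £0.76 + £0.24 = £2.43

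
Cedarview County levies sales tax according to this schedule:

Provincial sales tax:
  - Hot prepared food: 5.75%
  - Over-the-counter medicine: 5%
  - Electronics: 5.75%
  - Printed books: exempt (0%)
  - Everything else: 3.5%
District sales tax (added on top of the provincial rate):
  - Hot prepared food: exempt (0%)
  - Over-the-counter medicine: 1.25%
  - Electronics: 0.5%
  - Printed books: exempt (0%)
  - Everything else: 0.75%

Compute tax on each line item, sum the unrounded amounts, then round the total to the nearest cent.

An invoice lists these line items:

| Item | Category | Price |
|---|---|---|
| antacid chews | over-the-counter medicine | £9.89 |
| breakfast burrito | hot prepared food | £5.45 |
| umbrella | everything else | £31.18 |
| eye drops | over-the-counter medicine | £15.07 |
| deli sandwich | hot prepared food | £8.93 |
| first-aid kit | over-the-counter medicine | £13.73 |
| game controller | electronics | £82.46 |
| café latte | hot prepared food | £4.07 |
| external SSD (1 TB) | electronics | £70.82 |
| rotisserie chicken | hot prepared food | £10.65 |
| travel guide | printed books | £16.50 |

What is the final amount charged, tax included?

£283.75

Antacid chews £9.89: over-the-counter medicine → 5% + 1.25% district = 6.25% → £0.618125
Breakfast burrito £5.45: hot prepared food → 5.75% + 0% district = 5.75% → £0.313375
Umbrella £31.18: everything else → 3.5% + 0.75% district = 4.25% → £1.32515
Eye drops £15.07: over-the-counter medicine → 5% + 1.25% district = 6.25% → £0.941875
Deli sandwich £8.93: hot prepared food → 5.75% + 0% district = 5.75% → £0.513475
First-aid kit £13.73: over-the-counter medicine → 5% + 1.25% district = 6.25% → £0.858125
Game controller £82.46: electronics → 5.75% + 0.5% district = 6.25% → £5.15375
Café latte £4.07: hot prepared food → 5.75% + 0% district = 5.75% → £0.234025
External SSD (1 TB) £70.82: electronics → 5.75% + 0.5% district = 6.25% → £4.42625
Rotisserie chicken £10.65: hot prepared food → 5.75% + 0% district = 5.75% → £0.612375
Travel guide £16.50: printed books → 0% + 0% district = 0% → £0.00
Subtotal = £268.75; unrounded tax = £14.996525 → £15.00; total due = £283.75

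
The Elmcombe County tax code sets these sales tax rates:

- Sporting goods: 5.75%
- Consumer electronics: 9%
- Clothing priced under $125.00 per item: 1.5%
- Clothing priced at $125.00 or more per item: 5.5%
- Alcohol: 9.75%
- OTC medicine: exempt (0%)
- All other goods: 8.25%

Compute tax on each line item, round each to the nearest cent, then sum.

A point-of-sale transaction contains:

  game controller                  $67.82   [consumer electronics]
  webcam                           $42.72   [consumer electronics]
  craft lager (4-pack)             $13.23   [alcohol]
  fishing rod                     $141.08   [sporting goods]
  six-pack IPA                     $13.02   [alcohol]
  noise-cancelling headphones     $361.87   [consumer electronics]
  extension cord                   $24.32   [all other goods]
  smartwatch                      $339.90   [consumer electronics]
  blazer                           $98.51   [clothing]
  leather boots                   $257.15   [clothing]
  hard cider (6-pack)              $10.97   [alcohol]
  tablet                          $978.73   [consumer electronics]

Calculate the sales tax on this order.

$190.56

Game controller $67.82: consumer electronics → 9% → $6.10
Webcam $42.72: consumer electronics → 9% → $3.84
Craft lager (4-pack) $13.23: alcohol → 9.75% → $1.29
Fishing rod $141.08: sporting goods → 5.75% → $8.11
Six-pack IPA $13.02: alcohol → 9.75% → $1.27
Noise-cancelling headphones $361.87: consumer electronics → 9% → $32.57
Extension cord $24.32: all other goods → 8.25% → $2.01
Smartwatch $339.90: consumer electronics → 9% → $30.59
Blazer $98.51: clothing, under $125.00 → 1.5% → $1.48
Leather boots $257.15: clothing, $125.00 or more → 5.5% → $14.14
Hard cider (6-pack) $10.97: alcohol → 9.75% → $1.07
Tablet $978.73: consumer electronics → 9% → $88.09
Total tax = $6.10 + $3.84 + $1.29 + $8.11 + $1.27 + $32.57 + $2.01 + $30.59 + $1.48 + $14.14 + $1.07 + $88.09 = $190.56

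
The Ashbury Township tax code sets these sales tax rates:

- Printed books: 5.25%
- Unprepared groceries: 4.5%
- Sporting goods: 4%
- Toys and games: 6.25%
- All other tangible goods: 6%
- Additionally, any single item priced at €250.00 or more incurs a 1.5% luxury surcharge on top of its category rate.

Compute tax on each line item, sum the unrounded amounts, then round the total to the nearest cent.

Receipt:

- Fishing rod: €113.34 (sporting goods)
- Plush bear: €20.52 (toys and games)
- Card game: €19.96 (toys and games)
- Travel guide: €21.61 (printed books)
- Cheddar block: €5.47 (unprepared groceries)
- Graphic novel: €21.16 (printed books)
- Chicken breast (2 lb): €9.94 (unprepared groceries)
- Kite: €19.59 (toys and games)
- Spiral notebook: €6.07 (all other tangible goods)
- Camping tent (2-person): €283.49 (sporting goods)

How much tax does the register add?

€27.18

Fishing rod €113.34: sporting goods → 4% → €4.5336
Plush bear €20.52: toys and games → 6.25% → €1.2825
Card game €19.96: toys and games → 6.25% → €1.2475
Travel guide €21.61: printed books → 5.25% → €1.134525
Cheddar block €5.47: unprepared groceries → 4.5% → €0.24615
Graphic novel €21.16: printed books → 5.25% → €1.1109
Chicken breast (2 lb) €9.94: unprepared groceries → 4.5% → €0.4473
Kite €19.59: toys and games → 6.25% → €1.224375
Spiral notebook €6.07: all other tangible goods → 6% → €0.3642
Camping tent (2-person) €283.49: sporting goods → 4% + 1.5% surcharge = 5.5% → €15.59195
Unrounded tax sum = €27.183 → €27.18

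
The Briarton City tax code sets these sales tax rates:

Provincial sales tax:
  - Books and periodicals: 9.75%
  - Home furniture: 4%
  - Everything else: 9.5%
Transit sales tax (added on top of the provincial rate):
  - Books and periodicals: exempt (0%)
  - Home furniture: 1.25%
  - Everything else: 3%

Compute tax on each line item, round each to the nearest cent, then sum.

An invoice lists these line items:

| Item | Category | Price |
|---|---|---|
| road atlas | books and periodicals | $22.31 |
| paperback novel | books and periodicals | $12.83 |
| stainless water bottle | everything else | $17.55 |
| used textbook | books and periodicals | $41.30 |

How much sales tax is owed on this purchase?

$9.65

Road atlas $22.31: books and periodicals → 9.75% + 0% transit = 9.75% → $2.18
Paperback novel $12.83: books and periodicals → 9.75% + 0% transit = 9.75% → $1.25
Stainless water bottle $17.55: everything else → 9.5% + 3% transit = 12.5% → $2.19
Used textbook $41.30: books and periodicals → 9.75% + 0% transit = 9.75% → $4.03
Total tax = $2.18 + $1.25 + $2.19 + $4.03 = $9.65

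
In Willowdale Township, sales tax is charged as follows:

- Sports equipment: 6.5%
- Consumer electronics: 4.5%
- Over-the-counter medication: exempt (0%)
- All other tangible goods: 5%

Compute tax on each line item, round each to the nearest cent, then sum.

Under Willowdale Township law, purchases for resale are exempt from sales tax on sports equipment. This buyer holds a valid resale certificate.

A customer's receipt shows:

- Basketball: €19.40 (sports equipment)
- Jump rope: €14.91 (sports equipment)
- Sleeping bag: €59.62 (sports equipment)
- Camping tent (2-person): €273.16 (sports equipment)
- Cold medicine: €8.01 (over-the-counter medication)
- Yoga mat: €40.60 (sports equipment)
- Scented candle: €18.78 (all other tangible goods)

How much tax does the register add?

Basketball €19.40: sports equipment, buyer-exempt → 0% → €0.00
Jump rope €14.91: sports equipment, buyer-exempt → 0% → €0.00
Sleeping bag €59.62: sports equipment, buyer-exempt → 0% → €0.00
Camping tent (2-person) €273.16: sports equipment, buyer-exempt → 0% → €0.00
Cold medicine €8.01: over-the-counter medication → 0% → €0.00
Yoga mat €40.60: sports equipment, buyer-exempt → 0% → €0.00
Scented candle €18.78: all other tangible goods → 5% → €0.94
Total tax = €0.94

€0.94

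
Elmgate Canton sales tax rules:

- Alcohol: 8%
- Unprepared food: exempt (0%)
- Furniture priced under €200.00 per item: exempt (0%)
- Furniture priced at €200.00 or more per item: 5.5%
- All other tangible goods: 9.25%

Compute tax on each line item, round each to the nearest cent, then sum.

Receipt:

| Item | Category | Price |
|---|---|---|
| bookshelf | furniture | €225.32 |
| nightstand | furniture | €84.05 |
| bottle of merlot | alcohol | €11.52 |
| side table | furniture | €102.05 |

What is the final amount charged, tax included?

Bookshelf €225.32: furniture, €200.00 or more → 5.5% → €12.39
Nightstand €84.05: furniture, under €200.00 → 0% → €0.00
Bottle of merlot €11.52: alcohol → 8% → €0.92
Side table €102.05: furniture, under €200.00 → 0% → €0.00
Subtotal = €422.94; tax = €13.31; total due = €436.25

€436.25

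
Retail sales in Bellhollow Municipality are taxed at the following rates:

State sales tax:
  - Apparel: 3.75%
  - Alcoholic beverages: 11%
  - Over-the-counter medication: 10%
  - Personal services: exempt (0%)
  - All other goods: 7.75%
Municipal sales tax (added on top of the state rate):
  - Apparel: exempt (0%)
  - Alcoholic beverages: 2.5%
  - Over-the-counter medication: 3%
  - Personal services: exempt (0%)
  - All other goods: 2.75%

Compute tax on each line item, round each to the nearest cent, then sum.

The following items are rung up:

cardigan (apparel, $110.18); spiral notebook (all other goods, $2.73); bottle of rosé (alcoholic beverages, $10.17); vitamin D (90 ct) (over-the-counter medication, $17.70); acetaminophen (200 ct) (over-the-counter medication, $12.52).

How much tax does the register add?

$9.72

Cardigan $110.18: apparel → 3.75% + 0% municipal = 3.75% → $4.13
Spiral notebook $2.73: all other goods → 7.75% + 2.75% municipal = 10.5% → $0.29
Bottle of rosé $10.17: alcoholic beverages → 11% + 2.5% municipal = 13.5% → $1.37
Vitamin D (90 ct) $17.70: over-the-counter medication → 10% + 3% municipal = 13% → $2.30
Acetaminophen (200 ct) $12.52: over-the-counter medication → 10% + 3% municipal = 13% → $1.63
Total tax = $4.13 + $0.29 + $1.37 + $2.30 + $1.63 = $9.72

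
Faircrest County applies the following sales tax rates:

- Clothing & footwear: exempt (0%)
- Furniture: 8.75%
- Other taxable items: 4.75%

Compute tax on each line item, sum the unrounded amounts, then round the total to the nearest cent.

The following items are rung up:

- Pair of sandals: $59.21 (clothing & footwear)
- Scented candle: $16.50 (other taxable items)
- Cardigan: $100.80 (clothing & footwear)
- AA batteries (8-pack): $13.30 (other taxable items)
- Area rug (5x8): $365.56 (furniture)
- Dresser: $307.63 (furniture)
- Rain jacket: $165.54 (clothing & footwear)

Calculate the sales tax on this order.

$60.32

Pair of sandals $59.21: clothing & footwear → 0% → $0.00
Scented candle $16.50: other taxable items → 4.75% → $0.78375
Cardigan $100.80: clothing & footwear → 0% → $0.00
AA batteries (8-pack) $13.30: other taxable items → 4.75% → $0.63175
Area rug (5x8) $365.56: furniture → 8.75% → $31.9865
Dresser $307.63: furniture → 8.75% → $26.917625
Rain jacket $165.54: clothing & footwear → 0% → $0.00
Unrounded tax sum = $60.319625 → $60.32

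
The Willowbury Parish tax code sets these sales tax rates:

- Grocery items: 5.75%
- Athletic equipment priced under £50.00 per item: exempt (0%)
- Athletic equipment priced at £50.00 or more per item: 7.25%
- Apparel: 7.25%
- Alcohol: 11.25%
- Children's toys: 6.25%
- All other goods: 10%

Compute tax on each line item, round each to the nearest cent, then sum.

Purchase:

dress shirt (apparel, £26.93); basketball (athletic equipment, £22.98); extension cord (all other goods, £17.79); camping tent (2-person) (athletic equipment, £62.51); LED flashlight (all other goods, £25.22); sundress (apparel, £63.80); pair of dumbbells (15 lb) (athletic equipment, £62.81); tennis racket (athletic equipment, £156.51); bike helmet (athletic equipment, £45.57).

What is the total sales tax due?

Dress shirt £26.93: apparel → 7.25% → £1.95
Basketball £22.98: athletic equipment, under £50.00 → 0% → £0.00
Extension cord £17.79: all other goods → 10% → £1.78
Camping tent (2-person) £62.51: athletic equipment, £50.00 or more → 7.25% → £4.53
LED flashlight £25.22: all other goods → 10% → £2.52
Sundress £63.80: apparel → 7.25% → £4.63
Pair of dumbbells (15 lb) £62.81: athletic equipment, £50.00 or more → 7.25% → £4.55
Tennis racket £156.51: athletic equipment, £50.00 or more → 7.25% → £11.35
Bike helmet £45.57: athletic equipment, under £50.00 → 0% → £0.00
Total tax = £1.95 + £1.78 + £4.53 + £2.52 + £4.63 + £4.55 + £11.35 = £31.31

£31.31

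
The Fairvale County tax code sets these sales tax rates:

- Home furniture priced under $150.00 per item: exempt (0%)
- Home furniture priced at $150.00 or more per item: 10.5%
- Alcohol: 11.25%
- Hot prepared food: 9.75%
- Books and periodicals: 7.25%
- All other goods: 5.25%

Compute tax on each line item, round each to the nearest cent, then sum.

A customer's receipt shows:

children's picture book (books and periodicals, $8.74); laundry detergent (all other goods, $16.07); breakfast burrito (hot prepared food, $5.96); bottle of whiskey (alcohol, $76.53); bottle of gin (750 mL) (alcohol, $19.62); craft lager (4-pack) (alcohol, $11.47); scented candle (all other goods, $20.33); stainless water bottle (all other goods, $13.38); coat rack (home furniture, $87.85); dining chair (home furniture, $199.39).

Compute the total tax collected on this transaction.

Children's picture book $8.74: books and periodicals → 7.25% → $0.63
Laundry detergent $16.07: all other goods → 5.25% → $0.84
Breakfast burrito $5.96: hot prepared food → 9.75% → $0.58
Bottle of whiskey $76.53: alcohol → 11.25% → $8.61
Bottle of gin (750 mL) $19.62: alcohol → 11.25% → $2.21
Craft lager (4-pack) $11.47: alcohol → 11.25% → $1.29
Scented candle $20.33: all other goods → 5.25% → $1.07
Stainless water bottle $13.38: all other goods → 5.25% → $0.70
Coat rack $87.85: home furniture, under $150.00 → 0% → $0.00
Dining chair $199.39: home furniture, $150.00 or more → 10.5% → $20.94
Total tax = $0.63 + $0.84 + $0.58 + $8.61 + $2.21 + $1.29 + $1.07 + $0.70 + $20.94 = $36.87

$36.87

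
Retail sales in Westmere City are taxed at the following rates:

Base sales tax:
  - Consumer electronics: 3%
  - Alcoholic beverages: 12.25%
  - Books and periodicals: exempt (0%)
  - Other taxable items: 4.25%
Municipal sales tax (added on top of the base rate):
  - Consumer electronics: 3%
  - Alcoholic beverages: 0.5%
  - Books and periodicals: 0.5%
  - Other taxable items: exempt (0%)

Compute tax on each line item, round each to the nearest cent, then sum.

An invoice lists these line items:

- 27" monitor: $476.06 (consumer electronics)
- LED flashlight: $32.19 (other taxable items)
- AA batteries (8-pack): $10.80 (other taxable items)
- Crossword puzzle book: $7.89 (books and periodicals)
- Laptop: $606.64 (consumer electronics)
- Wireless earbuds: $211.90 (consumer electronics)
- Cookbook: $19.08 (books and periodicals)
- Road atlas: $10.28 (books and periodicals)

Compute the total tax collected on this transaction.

$79.69

27" monitor $476.06: consumer electronics → 3% + 3% municipal = 6% → $28.56
LED flashlight $32.19: other taxable items → 4.25% + 0% municipal = 4.25% → $1.37
AA batteries (8-pack) $10.80: other taxable items → 4.25% + 0% municipal = 4.25% → $0.46
Crossword puzzle book $7.89: books and periodicals → 0% + 0.5% municipal = 0.5% → $0.04
Laptop $606.64: consumer electronics → 3% + 3% municipal = 6% → $36.40
Wireless earbuds $211.90: consumer electronics → 3% + 3% municipal = 6% → $12.71
Cookbook $19.08: books and periodicals → 0% + 0.5% municipal = 0.5% → $0.10
Road atlas $10.28: books and periodicals → 0% + 0.5% municipal = 0.5% → $0.05
Total tax = $28.56 + $1.37 + $0.46 + $0.04 + $36.40 + $12.71 + $0.10 + $0.05 = $79.69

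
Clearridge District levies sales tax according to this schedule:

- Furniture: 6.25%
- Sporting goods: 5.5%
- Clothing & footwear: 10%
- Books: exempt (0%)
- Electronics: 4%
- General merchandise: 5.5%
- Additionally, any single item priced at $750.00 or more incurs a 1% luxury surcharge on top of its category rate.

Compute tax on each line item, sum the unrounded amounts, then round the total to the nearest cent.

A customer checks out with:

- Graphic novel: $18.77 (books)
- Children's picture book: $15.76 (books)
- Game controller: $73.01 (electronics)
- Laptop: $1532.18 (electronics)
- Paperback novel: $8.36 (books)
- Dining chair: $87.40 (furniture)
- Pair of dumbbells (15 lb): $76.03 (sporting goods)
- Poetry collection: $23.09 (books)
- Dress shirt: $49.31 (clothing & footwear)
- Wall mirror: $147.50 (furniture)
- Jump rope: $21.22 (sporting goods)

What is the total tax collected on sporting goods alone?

Pair of dumbbells (15 lb) $76.03: sporting goods → 5.5% → $4.18165
Jump rope $21.22: sporting goods → 5.5% → $1.1671
Tax on sporting goods: unrounded sum = $5.34875 → $5.35

$5.35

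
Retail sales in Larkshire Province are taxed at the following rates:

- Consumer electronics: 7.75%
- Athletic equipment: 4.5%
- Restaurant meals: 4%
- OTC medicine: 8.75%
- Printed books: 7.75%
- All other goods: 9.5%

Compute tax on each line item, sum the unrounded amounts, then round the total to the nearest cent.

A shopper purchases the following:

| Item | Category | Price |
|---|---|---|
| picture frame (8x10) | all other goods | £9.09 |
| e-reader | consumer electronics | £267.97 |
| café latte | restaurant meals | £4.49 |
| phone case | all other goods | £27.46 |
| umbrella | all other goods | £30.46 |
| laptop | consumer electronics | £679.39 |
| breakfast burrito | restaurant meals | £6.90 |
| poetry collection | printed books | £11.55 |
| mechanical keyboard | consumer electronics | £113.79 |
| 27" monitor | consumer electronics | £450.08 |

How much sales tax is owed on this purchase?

Picture frame (8x10) £9.09: all other goods → 9.5% → £0.86355
E-reader £267.97: consumer electronics → 7.75% → £20.767675
Café latte £4.49: restaurant meals → 4% → £0.1796
Phone case £27.46: all other goods → 9.5% → £2.6087
Umbrella £30.46: all other goods → 9.5% → £2.8937
Laptop £679.39: consumer electronics → 7.75% → £52.652725
Breakfast burrito £6.90: restaurant meals → 4% → £0.276
Poetry collection £11.55: printed books → 7.75% → £0.895125
Mechanical keyboard £113.79: consumer electronics → 7.75% → £8.818725
27" monitor £450.08: consumer electronics → 7.75% → £34.8812
Unrounded tax sum = £124.837 → £124.84

£124.84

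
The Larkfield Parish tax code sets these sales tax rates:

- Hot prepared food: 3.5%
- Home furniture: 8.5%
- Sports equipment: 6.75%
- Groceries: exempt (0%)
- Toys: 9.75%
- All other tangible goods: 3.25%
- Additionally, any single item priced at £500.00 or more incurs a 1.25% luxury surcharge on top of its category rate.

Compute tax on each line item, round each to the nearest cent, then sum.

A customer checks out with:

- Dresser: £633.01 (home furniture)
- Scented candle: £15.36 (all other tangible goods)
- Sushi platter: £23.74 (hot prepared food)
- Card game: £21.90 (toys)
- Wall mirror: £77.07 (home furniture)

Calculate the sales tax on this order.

Dresser £633.01: home furniture → 8.5% + 1.25% surcharge = 9.75% → £61.72
Scented candle £15.36: all other tangible goods → 3.25% → £0.50
Sushi platter £23.74: hot prepared food → 3.5% → £0.83
Card game £21.90: toys → 9.75% → £2.14
Wall mirror £77.07: home furniture → 8.5% → £6.55
Total tax = £61.72 + £0.50 + £0.83 + £2.14 + £6.55 = £71.74

£71.74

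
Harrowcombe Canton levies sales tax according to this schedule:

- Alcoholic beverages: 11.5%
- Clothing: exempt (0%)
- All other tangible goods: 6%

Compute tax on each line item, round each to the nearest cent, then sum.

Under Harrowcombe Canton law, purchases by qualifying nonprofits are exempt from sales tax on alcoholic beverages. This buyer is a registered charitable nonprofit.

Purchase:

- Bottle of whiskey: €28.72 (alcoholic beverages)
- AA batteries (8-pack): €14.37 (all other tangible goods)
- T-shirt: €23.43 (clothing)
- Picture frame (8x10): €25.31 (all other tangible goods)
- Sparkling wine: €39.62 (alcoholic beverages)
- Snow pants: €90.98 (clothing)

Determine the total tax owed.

Bottle of whiskey €28.72: alcoholic beverages, buyer-exempt → 0% → €0.00
AA batteries (8-pack) €14.37: all other tangible goods → 6% → €0.86
T-shirt €23.43: clothing → 0% → €0.00
Picture frame (8x10) €25.31: all other tangible goods → 6% → €1.52
Sparkling wine €39.62: alcoholic beverages, buyer-exempt → 0% → €0.00
Snow pants €90.98: clothing → 0% → €0.00
Total tax = €0.86 + €1.52 = €2.38

€2.38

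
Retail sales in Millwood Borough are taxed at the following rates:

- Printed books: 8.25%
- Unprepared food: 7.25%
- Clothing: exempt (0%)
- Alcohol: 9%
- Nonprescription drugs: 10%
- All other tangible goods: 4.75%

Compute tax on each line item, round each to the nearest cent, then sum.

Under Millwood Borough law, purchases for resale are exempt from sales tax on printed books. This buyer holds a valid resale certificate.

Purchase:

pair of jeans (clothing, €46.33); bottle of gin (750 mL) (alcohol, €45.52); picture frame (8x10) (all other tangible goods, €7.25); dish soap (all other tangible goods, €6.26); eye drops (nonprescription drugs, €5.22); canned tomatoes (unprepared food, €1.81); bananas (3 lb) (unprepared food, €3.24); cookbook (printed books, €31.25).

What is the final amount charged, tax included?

€152.50

Pair of jeans €46.33: clothing → 0% → €0.00
Bottle of gin (750 mL) €45.52: alcohol → 9% → €4.10
Picture frame (8x10) €7.25: all other tangible goods → 4.75% → €0.34
Dish soap €6.26: all other tangible goods → 4.75% → €0.30
Eye drops €5.22: nonprescription drugs → 10% → €0.52
Canned tomatoes €1.81: unprepared food → 7.25% → €0.13
Bananas (3 lb) €3.24: unprepared food → 7.25% → €0.23
Cookbook €31.25: printed books, buyer-exempt → 0% → €0.00
Subtotal = €146.88; tax = €5.62; total due = €152.50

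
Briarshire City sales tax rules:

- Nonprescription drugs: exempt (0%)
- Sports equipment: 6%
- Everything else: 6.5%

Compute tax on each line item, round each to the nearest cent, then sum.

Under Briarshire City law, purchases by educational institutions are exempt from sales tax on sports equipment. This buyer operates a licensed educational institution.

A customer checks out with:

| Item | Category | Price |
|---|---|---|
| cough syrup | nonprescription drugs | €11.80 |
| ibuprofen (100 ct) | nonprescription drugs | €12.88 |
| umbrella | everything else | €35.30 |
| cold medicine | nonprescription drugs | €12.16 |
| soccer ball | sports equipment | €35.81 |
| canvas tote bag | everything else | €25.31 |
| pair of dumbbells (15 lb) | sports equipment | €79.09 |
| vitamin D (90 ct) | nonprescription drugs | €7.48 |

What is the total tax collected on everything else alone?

Umbrella €35.30: everything else → 6.5% → €2.29
Canvas tote bag €25.31: everything else → 6.5% → €1.65
Tax on everything else = €2.29 + €1.65 = €3.94

€3.94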